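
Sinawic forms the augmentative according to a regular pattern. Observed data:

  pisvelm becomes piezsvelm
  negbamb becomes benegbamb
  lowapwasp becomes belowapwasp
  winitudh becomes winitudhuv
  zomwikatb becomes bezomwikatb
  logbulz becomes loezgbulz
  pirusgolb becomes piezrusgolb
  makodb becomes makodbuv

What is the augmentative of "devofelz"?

"devofelz" has second-to-last letter 'l'. The stems whose second-to-last letter is 'l' (pirusgolb → piezrusgolb, pisvelm → piezsvelm, logbulz → loezgbulz) insert -ez- after the first vowel.
The other patterns: stems whose second-to-last letter is 'd' add -uv; stems whose second-to-last letter is 'm', 's' or 't' add the prefix be-.
So devofelz → deezvofelz.

deezvofelz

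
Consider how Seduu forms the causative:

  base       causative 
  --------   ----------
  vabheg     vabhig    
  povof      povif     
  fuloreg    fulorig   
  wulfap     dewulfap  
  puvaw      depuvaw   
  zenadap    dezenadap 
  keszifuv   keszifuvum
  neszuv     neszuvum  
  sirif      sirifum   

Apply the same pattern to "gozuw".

gozuwum

"gozuw" has last vowel 'u'. The stems whose last vowel is 'u' (keszifuv → keszifuvum, neszuv → neszuvum) add -um.
The other patterns: stems whose last vowel is 'e' or 'o' change the last vowel to 'i'; stems whose last vowel is 'a' add the prefix de-.
So gozuw → gozuwum.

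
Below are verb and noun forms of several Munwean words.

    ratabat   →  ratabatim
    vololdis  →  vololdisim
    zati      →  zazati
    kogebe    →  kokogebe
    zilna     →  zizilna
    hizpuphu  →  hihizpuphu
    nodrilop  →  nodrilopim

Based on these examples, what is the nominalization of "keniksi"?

kekeniksi

zati and vololdis both have last vowel 'i' yet inflect differently (zazati, vololdisim), so the last vowel is not what conditions the rule; whether the stem ends in a vowel or a consonant is.
"keniksi" ends in a vowel. The stems ending in a vowel (hizpuphu → hihizpuphu, kogebe → kokogebe, zilna → zizilna) repeat the first consonant+vowel as a prefix.
So keniksi → kekeniksi.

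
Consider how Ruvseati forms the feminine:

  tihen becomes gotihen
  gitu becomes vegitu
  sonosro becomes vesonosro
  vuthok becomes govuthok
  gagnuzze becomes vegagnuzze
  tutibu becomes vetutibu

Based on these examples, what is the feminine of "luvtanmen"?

goluvtanmen

"luvtanmen" ends in a consonant. The stems ending in a consonant (tihen → gotihen, vuthok → govuthok) add the prefix go-.
So luvtanmen → goluvtanmen.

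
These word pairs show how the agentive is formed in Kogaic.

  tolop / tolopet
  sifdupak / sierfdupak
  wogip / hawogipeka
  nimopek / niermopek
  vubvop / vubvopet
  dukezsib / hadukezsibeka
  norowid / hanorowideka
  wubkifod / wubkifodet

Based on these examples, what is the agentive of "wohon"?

wohonet

wubkifod and norowid both end in -d yet inflect differently (wubkifodet, hanorowideka), so the final letter is not what conditions the rule; the last vowel is.
"wohon" has last vowel 'o'. The stems whose last vowel is 'o' (vubvop → vubvopet, tolop → tolopet, wubkifod → wubkifodet) add -et.
So wohon → wohonet.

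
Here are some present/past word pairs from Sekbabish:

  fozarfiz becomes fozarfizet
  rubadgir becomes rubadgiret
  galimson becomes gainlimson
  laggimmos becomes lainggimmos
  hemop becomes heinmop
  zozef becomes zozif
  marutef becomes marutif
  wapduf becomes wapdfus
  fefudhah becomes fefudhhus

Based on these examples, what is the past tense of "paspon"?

zozef and wapduf both end in -f yet inflect differently (zozif, wapdfus), so the final letter is not what conditions the rule; the last vowel is.
"paspon" has last vowel 'o'. The stems whose last vowel is 'o' (galimson → gainlimson, laggimmos → lainggimmos, hemop → heinmop) insert -in- after the first vowel.
So paspon → painspon.

painspon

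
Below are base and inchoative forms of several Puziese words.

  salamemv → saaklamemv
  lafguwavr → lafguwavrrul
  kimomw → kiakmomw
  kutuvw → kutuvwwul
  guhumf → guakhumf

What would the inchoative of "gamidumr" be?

kimomw and kutuvw both end in -w yet inflect differently (kiakmomw, kutuvwwul), so the final letter is not what conditions the rule; the second-to-last letter is.
"gamidumr" has second-to-last letter 'm'. The stems whose second-to-last letter is 'm' (salamemv → saaklamemv, kimomw → kiakmomw, guhumf → guakhumf) insert -ak- after the first vowel.
So gamidumr → gaakmidumr.

gaakmidumr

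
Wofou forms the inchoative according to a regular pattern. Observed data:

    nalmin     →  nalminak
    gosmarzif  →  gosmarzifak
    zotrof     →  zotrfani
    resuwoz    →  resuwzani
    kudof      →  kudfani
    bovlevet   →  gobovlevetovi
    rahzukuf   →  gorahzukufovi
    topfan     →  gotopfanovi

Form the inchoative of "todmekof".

gosmarzif and zotrof both end in -f yet inflect differently (gosmarzifak, zotrfani), so the final letter is not what conditions the rule; the last vowel is.
"todmekof" has last vowel 'o'. The stems whose last vowel is 'o' (zotrof → zotrfani, resuwoz → resuwzani, kudof → kudfani) delete the last vowel and add -ani.
The other patterns: stems whose last vowel is 'i' add -ak; stems whose last vowel is 'a', 'e' or 'u' add go- … -ovi around the stem.
So todmekof → todmekfani.

todmekfani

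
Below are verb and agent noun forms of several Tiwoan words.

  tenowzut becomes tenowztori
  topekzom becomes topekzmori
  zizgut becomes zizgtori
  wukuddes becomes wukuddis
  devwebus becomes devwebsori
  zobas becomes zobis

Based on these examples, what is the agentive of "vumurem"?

wukuddes and devwebus both end in -s yet inflect differently (wukuddis, devwebsori), so the final letter is not what conditions the rule; the last vowel is.
"vumurem" has last vowel 'e'. The one such stem in the data (wukuddes → wukuddis) changes the last vowel to 'i' (as does zobas), so the same rule applies.
The other pattern: stems whose last vowel is 'o' or 'u' delete the last vowel and add -ori.
So vumurem → vumurim.

vumurim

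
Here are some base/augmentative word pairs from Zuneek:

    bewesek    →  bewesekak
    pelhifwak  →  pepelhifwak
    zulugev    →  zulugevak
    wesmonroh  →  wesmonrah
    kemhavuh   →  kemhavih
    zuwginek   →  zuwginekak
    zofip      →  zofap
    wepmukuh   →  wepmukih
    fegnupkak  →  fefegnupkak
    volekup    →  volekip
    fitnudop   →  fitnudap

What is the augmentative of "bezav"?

"bezav" has last vowel 'a'. The stems whose last vowel is 'a' (pelhifwak → pepelhifwak, fegnupkak → fefegnupkak) repeat the first consonant+vowel as a prefix.
The other patterns: stems whose last vowel is 'e' add -ak; stems whose last vowel is 'i' or 'o' change the last vowel to 'a'; stems whose last vowel is 'u' change the last vowel to 'i'.
So bezav → bebezav.

bebezav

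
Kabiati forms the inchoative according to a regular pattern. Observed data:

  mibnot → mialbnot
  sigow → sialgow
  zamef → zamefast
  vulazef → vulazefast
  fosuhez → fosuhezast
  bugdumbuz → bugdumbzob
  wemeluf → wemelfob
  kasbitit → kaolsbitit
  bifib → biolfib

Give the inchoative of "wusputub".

wusputbob

fosuhez and bugdumbuz both end in -z yet inflect differently (fosuhezast, bugdumbzob), so the final letter is not what conditions the rule; the last vowel is.
"wusputub" has last vowel 'u'. The stems whose last vowel is 'u' (bugdumbuz → bugdumbzob, wemeluf → wemelfob) delete the last vowel and add -ob.
So wusputub → wusputbob.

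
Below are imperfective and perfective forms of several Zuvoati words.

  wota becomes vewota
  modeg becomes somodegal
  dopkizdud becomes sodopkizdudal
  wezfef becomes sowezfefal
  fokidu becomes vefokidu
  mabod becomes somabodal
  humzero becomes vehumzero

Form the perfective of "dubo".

"dubo" ends in a vowel. The stems ending in a vowel (humzero → vehumzero, wota → vewota, fokidu → vefokidu) add the prefix ve-.
The other pattern: stems ending in a consonant add so- … -al around the stem.
So dubo → vedubo.

vedubo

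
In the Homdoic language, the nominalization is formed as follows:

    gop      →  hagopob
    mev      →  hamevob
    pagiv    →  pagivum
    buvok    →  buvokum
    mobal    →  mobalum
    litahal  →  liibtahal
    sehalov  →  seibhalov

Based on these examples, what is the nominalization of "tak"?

hatakob

mev and pagiv both end in -v yet inflect differently (hamevob, pagivum), so the final letter is not what conditions the rule; the number of vowels is.
"tak" has 1 vowel. The stems with 1 vowel (gop → hagopob, mev → hamevob) add ha- … -ob around the stem.
The other patterns: stems with 2 vowels add -um; stems with 3 vowels insert -ib- after the first vowel.
So tak → hatakob.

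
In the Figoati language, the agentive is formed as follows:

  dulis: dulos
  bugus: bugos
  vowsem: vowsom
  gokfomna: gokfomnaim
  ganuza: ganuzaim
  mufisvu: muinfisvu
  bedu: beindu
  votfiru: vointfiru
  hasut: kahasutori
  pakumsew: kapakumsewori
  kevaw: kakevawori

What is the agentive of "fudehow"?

bugus and mufisvu both have last vowel 'u' yet inflect differently (bugos, muinfisvu), so the last vowel is not what conditions the rule; the final letter is.
"fudehow" ends in -w. The stems ending in -w (pakumsew → kapakumsewori, kevaw → kakevawori) add ka- … -ori around the stem.
So fudehow → kafudehowori.

kafudehowori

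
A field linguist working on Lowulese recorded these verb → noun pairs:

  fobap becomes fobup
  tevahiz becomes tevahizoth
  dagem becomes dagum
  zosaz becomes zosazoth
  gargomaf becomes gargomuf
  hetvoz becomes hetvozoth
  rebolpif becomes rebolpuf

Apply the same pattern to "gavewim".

gavewum

tevahiz and rebolpif both have last vowel 'i' yet inflect differently (tevahizoth, rebolpuf), so the last vowel is not what conditions the rule; the final letter is.
"gavewim" ends in -m. The one such stem in the data (dagem → dagum) changes the last vowel to 'u' (as do rebolpif, gargomaf), so the same rule applies.
So gavewim → gavewum.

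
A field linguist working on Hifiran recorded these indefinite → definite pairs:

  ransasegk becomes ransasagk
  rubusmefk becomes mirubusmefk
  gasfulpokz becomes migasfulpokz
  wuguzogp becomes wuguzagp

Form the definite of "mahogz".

mahagz

ransasegk and rubusmefk both end in -k yet inflect differently (ransasagk, mirubusmefk), so the final letter is not what conditions the rule; the second-to-last letter is.
"mahogz" has second-to-last letter 'g'. The stems whose second-to-last letter is 'g' (ransasegk → ransasagk, wuguzogp → wuguzagp) change the last vowel to 'a'.
So mahogz → mahagz.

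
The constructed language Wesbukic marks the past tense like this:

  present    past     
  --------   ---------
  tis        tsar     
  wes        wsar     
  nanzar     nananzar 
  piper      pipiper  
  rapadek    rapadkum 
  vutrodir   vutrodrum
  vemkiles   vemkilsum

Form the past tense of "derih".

dederih

nanzar and vutrodir both end in -r yet inflect differently (nananzar, vutrodrum), so the final letter is not what conditions the rule; the number of vowels is.
"derih" has 2 vowels. The stems with 2 vowels (nanzar → nananzar, piper → pipiper) repeat the first consonant+vowel as a prefix.
The other patterns: stems with 1 vowel delete the last vowel and add -ar; stems with 3 vowels delete the last vowel and add -um.
So derih → dederih.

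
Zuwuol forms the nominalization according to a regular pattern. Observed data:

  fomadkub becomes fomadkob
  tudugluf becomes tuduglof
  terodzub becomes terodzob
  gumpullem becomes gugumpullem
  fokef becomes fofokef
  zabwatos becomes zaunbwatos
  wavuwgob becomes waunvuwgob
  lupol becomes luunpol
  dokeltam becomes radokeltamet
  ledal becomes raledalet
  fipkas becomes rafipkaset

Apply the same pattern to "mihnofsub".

mihnofsob

tudugluf and fokef both end in -f yet inflect differently (tuduglof, fofokef), so the final letter is not what conditions the rule; the last vowel is.
"mihnofsub" has last vowel 'u'. The stems whose last vowel is 'u' (fomadkub → fomadkob, tudugluf → tuduglof, terodzub → terodzob) change the last vowel to 'o'.
So mihnofsub → mihnofsob.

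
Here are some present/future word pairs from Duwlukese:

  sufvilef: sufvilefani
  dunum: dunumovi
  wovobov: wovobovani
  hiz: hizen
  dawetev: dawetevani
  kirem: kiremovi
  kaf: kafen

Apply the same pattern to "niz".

kaf and sufvilef both end in -f yet inflect differently (kafen, sufvilefani), so the final letter is not what conditions the rule; the number of vowels is.
"niz" has 1 vowel. The stems with 1 vowel (hiz → hizen, kaf → kafen) add -en.
The other patterns: stems with 2 vowels add -ovi; stems with 3 vowels add -ani.
So niz → nizen.

nizen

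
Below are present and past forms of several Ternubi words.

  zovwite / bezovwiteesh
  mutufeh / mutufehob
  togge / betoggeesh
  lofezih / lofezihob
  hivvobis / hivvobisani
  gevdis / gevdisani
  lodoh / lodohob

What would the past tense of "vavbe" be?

bevavbeesh

gevdis and lofezih both have last vowel 'i' yet inflect differently (gevdisani, lofezihob), so the last vowel is not what conditions the rule; the final letter is.
"vavbe" ends in -e. The stems ending in -e (zovwite → bezovwiteesh, togge → betoggeesh) add be- … -esh around the stem.
So vavbe → bevavbeesh.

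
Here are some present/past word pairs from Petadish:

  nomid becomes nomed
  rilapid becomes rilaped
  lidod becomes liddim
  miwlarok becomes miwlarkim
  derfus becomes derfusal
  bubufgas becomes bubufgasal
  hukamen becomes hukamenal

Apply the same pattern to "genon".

gennim

nomid and lidod both end in -d yet inflect differently (nomed, liddim), so the final letter is not what conditions the rule; the last vowel is.
"genon" has last vowel 'o'. The stems whose last vowel is 'o' (lidod → liddim, miwlarok → miwlarkim) delete the last vowel and add -im.
The other patterns: stems whose last vowel is 'i' change the last vowel to 'e'; stems whose last vowel is 'a', 'e' or 'u' add -al.
So genon → gennim.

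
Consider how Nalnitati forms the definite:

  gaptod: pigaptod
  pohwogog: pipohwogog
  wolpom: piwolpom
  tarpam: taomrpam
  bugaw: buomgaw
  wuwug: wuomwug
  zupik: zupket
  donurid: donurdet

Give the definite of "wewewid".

wewewdet

"wewewid" has last vowel 'i'. The stems whose last vowel is 'i' (zupik → zupket, donurid → donurdet) delete the last vowel and add -et.
So wewewid → wewewdet.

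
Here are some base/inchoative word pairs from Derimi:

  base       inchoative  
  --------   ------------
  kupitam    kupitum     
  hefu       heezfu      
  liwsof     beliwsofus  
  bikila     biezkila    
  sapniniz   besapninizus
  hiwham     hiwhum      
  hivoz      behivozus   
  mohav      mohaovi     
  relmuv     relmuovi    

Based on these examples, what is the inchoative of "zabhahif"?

bezabhahifus

hiwham and bikila both have last vowel 'a' yet inflect differently (hiwhum, biezkila), so the last vowel is not what conditions the rule; the final letter is.
"zabhahif" ends in -f. The one such stem in the data (liwsof → beliwsofus) adds be- … -us around the stem, so the same rule applies.
So zabhahif → bezabhahifus.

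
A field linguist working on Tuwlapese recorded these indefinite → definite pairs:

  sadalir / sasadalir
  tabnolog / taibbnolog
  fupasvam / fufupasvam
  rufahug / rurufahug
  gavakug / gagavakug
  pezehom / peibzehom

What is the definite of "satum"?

"satum" has last vowel 'u'. The stems whose last vowel is 'u' (gavakug → gagavakug, rufahug → rurufahug) repeat the first consonant+vowel as a prefix.
The other pattern: stems whose last vowel is 'o' insert -ib- after the first vowel.
So satum → sasatum.

sasatum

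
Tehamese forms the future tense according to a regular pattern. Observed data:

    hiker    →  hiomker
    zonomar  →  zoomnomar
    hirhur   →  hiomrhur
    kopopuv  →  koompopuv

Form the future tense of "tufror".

tuomfror

Every pair shown (hiker → hiomker, zonomar → zoomnomar, hirhur → hiomrhur, …) follows the same rule: insert -om- after the first vowel.
So tufror → tuomfror.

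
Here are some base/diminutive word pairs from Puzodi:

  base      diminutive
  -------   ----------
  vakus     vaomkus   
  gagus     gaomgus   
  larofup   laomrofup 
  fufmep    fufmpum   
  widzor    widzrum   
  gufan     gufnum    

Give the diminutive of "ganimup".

gaomnimup

"ganimup" has last vowel 'u'. The stems whose last vowel is 'u' (vakus → vaomkus, gagus → gaomgus, larofup → laomrofup) insert -om- after the first vowel.
So ganimup → gaomnimup.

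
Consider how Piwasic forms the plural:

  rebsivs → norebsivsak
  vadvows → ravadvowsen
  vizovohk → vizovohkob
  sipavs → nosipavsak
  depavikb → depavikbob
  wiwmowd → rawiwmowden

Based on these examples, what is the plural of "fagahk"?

vadvows and sipavs both end in -s yet inflect differently (ravadvowsen, nosipavsak), so the final letter is not what conditions the rule; the second-to-last letter is.
"fagahk" has second-to-last letter 'h'. The one such stem in the data (vizovohk → vizovohkob) adds -ob, so the same rule applies.
The other patterns: stems whose second-to-last letter is 'w' add ra- … -en around the stem; stems whose second-to-last letter is 'v' add no- … -ak around the stem.
So fagahk → fagahkob.

fagahkob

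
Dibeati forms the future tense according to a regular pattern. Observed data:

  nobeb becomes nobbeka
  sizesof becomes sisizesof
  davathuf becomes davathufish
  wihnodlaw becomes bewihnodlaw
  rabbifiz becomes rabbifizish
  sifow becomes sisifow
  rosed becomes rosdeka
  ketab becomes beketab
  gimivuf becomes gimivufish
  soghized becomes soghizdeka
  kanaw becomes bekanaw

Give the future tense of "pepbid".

pepbidish

nobeb and ketab both end in -b yet inflect differently (nobbeka, beketab), so the final letter is not what conditions the rule; the last vowel is.
"pepbid" has last vowel 'i'. The one such stem in the data (rabbifiz → rabbifizish) adds -ish, so the same rule applies.
The other patterns: stems whose last vowel is 'e' delete the last vowel and add -eka; stems whose last vowel is 'a' add the prefix be-; stems whose last vowel is 'o' repeat the first consonant+vowel as a prefix.
So pepbid → pepbidish.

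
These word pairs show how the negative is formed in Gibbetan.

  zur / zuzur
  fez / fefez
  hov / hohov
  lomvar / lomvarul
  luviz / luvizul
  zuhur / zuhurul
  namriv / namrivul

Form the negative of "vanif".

vaniful

"vanif" has 2 vowels. The stems with 2 vowels (lomvar → lomvarul, luviz → luvizul, zuhur → zuhurul) add -ul.
The other pattern: stems with 1 vowel repeat the first consonant+vowel as a prefix.
So vanif → vaniful.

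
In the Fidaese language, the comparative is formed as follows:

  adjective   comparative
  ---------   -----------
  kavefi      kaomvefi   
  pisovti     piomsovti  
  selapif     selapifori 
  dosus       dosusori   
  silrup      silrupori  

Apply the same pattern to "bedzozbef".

bedzozbefori

kavefi and selapif both have last vowel 'i' yet inflect differently (kaomvefi, selapifori), so the last vowel is not what conditions the rule; the final letter is.
"bedzozbef" ends in -f. The one such stem in the data (selapif → selapifori) adds -ori, so the same rule applies.
So bedzozbef → bedzozbefori.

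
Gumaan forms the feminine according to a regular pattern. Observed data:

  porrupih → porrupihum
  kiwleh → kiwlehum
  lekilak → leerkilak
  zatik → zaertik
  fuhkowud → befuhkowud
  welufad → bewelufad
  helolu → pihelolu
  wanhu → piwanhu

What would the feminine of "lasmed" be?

belasmed

"lasmed" ends in -d. The stems ending in -d (fuhkowud → befuhkowud, welufad → bewelufad) add the prefix be-.
The other patterns: stems ending in -h add -um; stems ending in -k insert -er- after the first vowel; stems ending in -u add the prefix pi-.
So lasmed → belasmed.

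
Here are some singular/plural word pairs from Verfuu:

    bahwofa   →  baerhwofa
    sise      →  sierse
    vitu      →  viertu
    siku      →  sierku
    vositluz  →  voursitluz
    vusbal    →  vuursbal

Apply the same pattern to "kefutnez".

keurfutnez

vitu and vositluz both have last vowel 'u' yet inflect differently (viertu, voursitluz), so the last vowel is not what conditions the rule; whether the stem ends in a vowel or a consonant is.
"kefutnez" ends in a consonant. The stems ending in a consonant (vositluz → voursitluz, vusbal → vuursbal) insert -ur- after the first vowel.
The other pattern: stems ending in a vowel insert -er- after the first vowel.
So kefutnez → keurfutnez.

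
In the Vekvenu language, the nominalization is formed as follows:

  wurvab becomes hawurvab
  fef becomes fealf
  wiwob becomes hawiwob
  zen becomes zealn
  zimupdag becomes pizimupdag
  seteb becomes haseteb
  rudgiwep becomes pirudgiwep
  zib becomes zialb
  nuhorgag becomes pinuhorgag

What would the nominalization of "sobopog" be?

pisobopog

zib and wurvab both end in -b yet inflect differently (zialb, hawurvab), so the final letter is not what conditions the rule; the number of vowels is.
"sobopog" has 3 vowels. The stems with 3 vowels (rudgiwep → pirudgiwep, zimupdag → pizimupdag, nuhorgag → pinuhorgag) add the prefix pi-.
So sobopog → pisobopog.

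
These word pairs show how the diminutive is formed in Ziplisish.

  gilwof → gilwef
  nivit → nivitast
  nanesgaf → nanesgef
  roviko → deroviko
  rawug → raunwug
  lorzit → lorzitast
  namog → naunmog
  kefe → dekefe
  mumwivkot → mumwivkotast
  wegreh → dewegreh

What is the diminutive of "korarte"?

namog and gilwof both have last vowel 'o' yet inflect differently (naunmog, gilwef), so the last vowel is not what conditions the rule; the final letter is.
"korarte" ends in -e. The one such stem in the data (kefe → dekefe) adds the prefix de-, so the same rule applies.
The other patterns: stems ending in -g insert -un- after the first vowel; stems ending in -f change the last vowel to 'e'; stems ending in -t add -ast.
So korarte → dekorarte.

dekorarte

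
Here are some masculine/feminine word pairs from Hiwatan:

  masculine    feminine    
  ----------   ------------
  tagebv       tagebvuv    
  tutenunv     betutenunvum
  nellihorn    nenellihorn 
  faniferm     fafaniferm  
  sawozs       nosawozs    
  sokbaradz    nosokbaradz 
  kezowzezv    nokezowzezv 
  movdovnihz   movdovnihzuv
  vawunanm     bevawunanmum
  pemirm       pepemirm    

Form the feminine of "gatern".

gagatern

tagebv and tutenunv both end in -v yet inflect differently (tagebvuv, betutenunvum), so the final letter is not what conditions the rule; the second-to-last letter is.
"gatern" has second-to-last letter 'r'. The stems whose second-to-last letter is 'r' (faniferm → fafaniferm, pemirm → pepemirm, nellihorn → nenellihorn) repeat the first consonant+vowel as a prefix.
The other patterns: stems whose second-to-last letter is 'b' or 'h' add -uv; stems whose second-to-last letter is 'n' add be- … -um around the stem; stems whose second-to-last letter is 'd' or 'z' add the prefix no-.
So gatern → gagatern.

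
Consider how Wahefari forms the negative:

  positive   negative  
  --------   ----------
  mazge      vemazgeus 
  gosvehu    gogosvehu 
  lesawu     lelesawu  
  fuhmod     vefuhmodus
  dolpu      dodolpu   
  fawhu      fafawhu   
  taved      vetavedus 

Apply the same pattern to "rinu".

ririnu

fawhu and fuhmod both begin with f- yet inflect differently (fafawhu, vefuhmodus), so the first letter is not what conditions the rule; the final letter is.
"rinu" ends in -u. The stems ending in -u (lesawu → lelesawu, gosvehu → gogosvehu, dolpu → dodolpu) repeat the first consonant+vowel as a prefix.
So rinu → ririnu.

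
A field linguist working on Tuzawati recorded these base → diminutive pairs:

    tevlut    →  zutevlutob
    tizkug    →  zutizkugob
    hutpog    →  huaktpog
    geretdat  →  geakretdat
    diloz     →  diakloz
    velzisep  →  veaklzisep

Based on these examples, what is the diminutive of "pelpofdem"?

peaklpofdem

tizkug and hutpog both end in -g yet inflect differently (zutizkugob, huaktpog), so the final letter is not what conditions the rule; the last vowel is.
"pelpofdem" has last vowel 'e'. The one such stem in the data (velzisep → veaklzisep) inserts -ak- after the first vowel (as do hutpog, geretdat), so the same rule applies.
The other pattern: stems whose last vowel is 'u' add zu- … -ob around the stem.
So pelpofdem → peaklpofdem.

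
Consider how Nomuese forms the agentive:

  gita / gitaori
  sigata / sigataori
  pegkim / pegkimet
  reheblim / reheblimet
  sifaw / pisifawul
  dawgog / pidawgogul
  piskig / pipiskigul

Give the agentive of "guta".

"guta" ends in -a. The stems ending in -a (gita → gitaori, sigata → sigataori) add -ori.
The other patterns: stems ending in -m add -et; stems ending in -g or -w add pi- … -ul around the stem.
So guta → gutaori.

gutaori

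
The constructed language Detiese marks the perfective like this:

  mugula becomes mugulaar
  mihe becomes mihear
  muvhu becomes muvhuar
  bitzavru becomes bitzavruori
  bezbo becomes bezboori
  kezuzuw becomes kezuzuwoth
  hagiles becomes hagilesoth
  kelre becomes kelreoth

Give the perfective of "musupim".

muvhu and bitzavru both end in -u yet inflect differently (muvhuar, bitzavruori), so the final letter is not what conditions the rule; the first letter is.
"musupim" begins with m-. The stems beginning with m- (mugula → mugulaar, mihe → mihear, muvhu → muvhuar) add -ar.
The other patterns: stems beginning with b- add -ori; stems beginning with h- or k- add -oth.
So musupim → musupimar.

musupimar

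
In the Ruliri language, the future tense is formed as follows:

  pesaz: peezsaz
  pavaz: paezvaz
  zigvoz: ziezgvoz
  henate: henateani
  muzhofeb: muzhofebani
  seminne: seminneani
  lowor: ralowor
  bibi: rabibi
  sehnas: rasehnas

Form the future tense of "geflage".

geflageani

zigvoz and lowor both have last vowel 'o' yet inflect differently (ziezgvoz, ralowor), so the last vowel is not what conditions the rule; the final letter is.
"geflage" ends in -e. The stems ending in -e (henate → henateani, seminne → seminneani) add -ani.
So geflage → geflageani.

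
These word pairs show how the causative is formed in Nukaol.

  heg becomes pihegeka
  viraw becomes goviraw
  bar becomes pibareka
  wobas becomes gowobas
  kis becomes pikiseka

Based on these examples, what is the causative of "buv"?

pibuveka

kis and wobas both end in -s yet inflect differently (pikiseka, gowobas), so the final letter is not what conditions the rule; the number of vowels is.
"buv" has 1 vowel. The stems with 1 vowel (bar → pibareka, heg → pihegeka, kis → pikiseka) add pi- … -eka around the stem.
So buv → pibuveka.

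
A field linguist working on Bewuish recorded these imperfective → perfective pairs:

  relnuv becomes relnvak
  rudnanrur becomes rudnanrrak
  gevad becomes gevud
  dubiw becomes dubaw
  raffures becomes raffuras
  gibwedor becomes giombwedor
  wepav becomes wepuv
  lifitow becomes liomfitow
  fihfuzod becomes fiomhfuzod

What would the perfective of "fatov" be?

faomtov

relnuv and wepav both end in -v yet inflect differently (relnvak, wepuv), so the final letter is not what conditions the rule; the last vowel is.
"fatov" has last vowel 'o'. The stems whose last vowel is 'o' (lifitow → liomfitow, fihfuzod → fiomhfuzod, gibwedor → giombwedor) insert -om- after the first vowel.
The other patterns: stems whose last vowel is 'u' delete the last vowel and add -ak; stems whose last vowel is 'a' change the last vowel to 'u'; stems whose last vowel is 'e' or 'i' change the last vowel to 'a'.
So fatov → faomtov.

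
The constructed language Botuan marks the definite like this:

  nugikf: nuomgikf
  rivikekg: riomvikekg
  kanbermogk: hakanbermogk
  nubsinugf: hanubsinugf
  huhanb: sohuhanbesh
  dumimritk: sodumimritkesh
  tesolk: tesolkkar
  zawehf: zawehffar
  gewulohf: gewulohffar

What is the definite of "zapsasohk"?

nugikf and nubsinugf both end in -f yet inflect differently (nuomgikf, hanubsinugf), so the final letter is not what conditions the rule; the second-to-last letter is.
"zapsasohk" has second-to-last letter 'h'. The stems whose second-to-last letter is 'h' (zawehf → zawehffar, gewulohf → gewulohffar) double the final consonant and add -ar.
So zapsasohk → zapsasohkkar.

zapsasohkkar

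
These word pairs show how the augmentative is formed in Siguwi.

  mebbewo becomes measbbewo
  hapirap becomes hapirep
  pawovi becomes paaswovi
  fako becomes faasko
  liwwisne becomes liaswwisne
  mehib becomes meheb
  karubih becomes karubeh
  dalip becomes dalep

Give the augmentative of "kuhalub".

kuhaleb

pawovi and mehib both have last vowel 'i' yet inflect differently (paaswovi, meheb), so the last vowel is not what conditions the rule; whether the stem ends in a vowel or a consonant is.
"kuhalub" ends in a consonant. The stems ending in a consonant (hapirap → hapirep, mehib → meheb, dalip → dalep) change the last vowel to 'e'.
So kuhalub → kuhaleb.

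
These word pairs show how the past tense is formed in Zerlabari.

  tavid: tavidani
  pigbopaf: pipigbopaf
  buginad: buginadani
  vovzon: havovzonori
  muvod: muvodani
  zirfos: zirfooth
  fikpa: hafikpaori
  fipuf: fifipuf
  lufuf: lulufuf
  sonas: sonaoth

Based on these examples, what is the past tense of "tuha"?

"tuha" ends in -a. The one such stem in the data (fikpa → hafikpaori) adds ha- … -ori around the stem, so the same rule applies.
The other patterns: stems ending in -d add -ani; stems ending in -s drop the final letter and add -oth; stems ending in -f repeat the first consonant+vowel as a prefix.
So tuha → hatuhaori.

hatuhaori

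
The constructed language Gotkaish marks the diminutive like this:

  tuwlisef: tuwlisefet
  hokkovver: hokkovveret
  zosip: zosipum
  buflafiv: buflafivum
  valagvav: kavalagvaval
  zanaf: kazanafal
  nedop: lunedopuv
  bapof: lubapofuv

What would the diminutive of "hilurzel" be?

hilurzelet

buflafiv and valagvav both end in -v yet inflect differently (buflafivum, kavalagvaval), so the final letter is not what conditions the rule; the last vowel is.
"hilurzel" has last vowel 'e'. The stems whose last vowel is 'e' (tuwlisef → tuwlisefet, hokkovver → hokkovveret) add -et.
So hilurzel → hilurzelet.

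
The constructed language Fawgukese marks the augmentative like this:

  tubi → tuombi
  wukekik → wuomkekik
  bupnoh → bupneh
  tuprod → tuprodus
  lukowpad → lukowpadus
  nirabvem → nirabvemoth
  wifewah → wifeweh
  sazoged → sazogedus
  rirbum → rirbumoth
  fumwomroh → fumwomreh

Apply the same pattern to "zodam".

zodamoth

sazoged and nirabvem both have last vowel 'e' yet inflect differently (sazogedus, nirabvemoth), so the last vowel is not what conditions the rule; the final letter is.
"zodam" ends in -m. The stems ending in -m (nirabvem → nirabvemoth, rirbum → rirbumoth) add -oth.
The other patterns: stems ending in -d add -us; stems ending in -h change the last vowel to 'e'; stems ending in -i or -k insert -om- after the first vowel.
So zodam → zodamoth.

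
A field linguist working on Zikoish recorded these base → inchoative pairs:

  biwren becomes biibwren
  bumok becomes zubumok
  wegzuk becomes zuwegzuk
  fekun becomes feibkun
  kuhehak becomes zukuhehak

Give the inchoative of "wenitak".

zuwenitak

"wenitak" ends in -k. The stems ending in -k (wegzuk → zuwegzuk, bumok → zubumok, kuhehak → zukuhehak) add the prefix zu-.
The other pattern: stems ending in -n insert -ib- after the first vowel.
So wenitak → zuwenitak.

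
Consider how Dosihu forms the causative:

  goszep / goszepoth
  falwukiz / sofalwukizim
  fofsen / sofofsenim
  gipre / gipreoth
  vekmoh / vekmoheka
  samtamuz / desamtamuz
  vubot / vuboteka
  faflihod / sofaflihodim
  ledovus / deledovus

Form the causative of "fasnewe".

sofasneweim

falwukiz and samtamuz both end in -z yet inflect differently (sofalwukizim, desamtamuz), so the final letter is not what conditions the rule; the first letter is.
"fasnewe" begins with f-. The stems beginning with f- (faflihod → sofaflihodim, fofsen → sofofsenim, falwukiz → sofalwukizim) add so- … -im around the stem.
So fasnewe → sofasneweim.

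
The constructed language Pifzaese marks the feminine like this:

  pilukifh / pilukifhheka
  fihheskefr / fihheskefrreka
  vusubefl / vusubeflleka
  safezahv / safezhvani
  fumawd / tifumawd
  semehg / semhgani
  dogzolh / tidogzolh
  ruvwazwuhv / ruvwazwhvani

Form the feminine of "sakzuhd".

sakzhdani

pilukifh and dogzolh both end in -h yet inflect differently (pilukifhheka, tidogzolh), so the final letter is not what conditions the rule; the second-to-last letter is.
"sakzuhd" has second-to-last letter 'h'. The stems whose second-to-last letter is 'h' (safezahv → safezhvani, semehg → semhgani, ruvwazwuhv → ruvwazwhvani) delete the last vowel and add -ani.
So sakzuhd → sakzhdani.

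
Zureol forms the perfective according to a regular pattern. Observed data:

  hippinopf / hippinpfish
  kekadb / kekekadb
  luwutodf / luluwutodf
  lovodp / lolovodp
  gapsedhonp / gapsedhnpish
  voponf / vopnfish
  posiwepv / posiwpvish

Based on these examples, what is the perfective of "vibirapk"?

vibirpkish

lovodp and gapsedhonp both end in -p yet inflect differently (lolovodp, gapsedhnpish), so the final letter is not what conditions the rule; the second-to-last letter is.
"vibirapk" has second-to-last letter 'p'. The stems whose second-to-last letter is 'p' (posiwepv → posiwpvish, hippinopf → hippinpfish) delete the last vowel and add -ish.
So vibirapk → vibirpkish.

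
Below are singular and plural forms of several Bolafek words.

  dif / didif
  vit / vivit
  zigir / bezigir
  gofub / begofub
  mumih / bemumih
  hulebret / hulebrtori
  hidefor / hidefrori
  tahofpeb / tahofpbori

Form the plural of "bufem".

vit and hulebret both end in -t yet inflect differently (vivit, hulebrtori), so the final letter is not what conditions the rule; the number of vowels is.
"bufem" has 2 vowels. The stems with 2 vowels (zigir → bezigir, gofub → begofub, mumih → bemumih) add the prefix be-.
So bufem → bebufem.

bebufem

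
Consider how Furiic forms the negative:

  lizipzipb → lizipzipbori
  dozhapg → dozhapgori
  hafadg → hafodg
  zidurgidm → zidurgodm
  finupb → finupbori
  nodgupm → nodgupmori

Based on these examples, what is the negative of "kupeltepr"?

kupelteprori

"kupeltepr" has second-to-last letter 'p'. The stems whose second-to-last letter is 'p' (finupb → finupbori, lizipzipb → lizipzipbori, nodgupm → nodgupmori) add -ori.
So kupeltepr → kupelteprori.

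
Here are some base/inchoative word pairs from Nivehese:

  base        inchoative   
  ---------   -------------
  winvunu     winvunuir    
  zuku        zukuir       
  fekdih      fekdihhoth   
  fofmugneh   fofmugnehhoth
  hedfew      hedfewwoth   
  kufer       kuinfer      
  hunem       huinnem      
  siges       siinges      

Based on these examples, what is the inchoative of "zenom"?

zeinnom

"zenom" ends in -m. The one such stem in the data (hunem → huinnem) inserts -in- after the first vowel (as do kufer, siges), so the same rule applies.
So zenom → zeinnom.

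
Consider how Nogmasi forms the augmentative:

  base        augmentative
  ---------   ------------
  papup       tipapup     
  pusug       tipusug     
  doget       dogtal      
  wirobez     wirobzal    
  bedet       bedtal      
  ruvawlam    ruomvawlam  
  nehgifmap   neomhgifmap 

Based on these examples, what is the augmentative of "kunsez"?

"kunsez" has last vowel 'e'. The stems whose last vowel is 'e' (doget → dogtal, wirobez → wirobzal, bedet → bedtal) delete the last vowel and add -al.
So kunsez → kunszal.

kunszal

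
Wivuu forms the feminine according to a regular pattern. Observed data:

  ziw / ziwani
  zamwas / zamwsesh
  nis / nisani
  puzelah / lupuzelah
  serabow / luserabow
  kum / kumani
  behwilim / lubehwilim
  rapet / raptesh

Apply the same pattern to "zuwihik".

luzuwihik

nis and zamwas both end in -s yet inflect differently (nisani, zamwsesh), so the final letter is not what conditions the rule; the number of vowels is.
"zuwihik" has 3 vowels. The stems with 3 vowels (behwilim → lubehwilim, serabow → luserabow, puzelah → lupuzelah) add the prefix lu-.
The other patterns: stems with 1 vowel add -ani; stems with 2 vowels delete the last vowel and add -esh.
So zuwihik → luzuwihik.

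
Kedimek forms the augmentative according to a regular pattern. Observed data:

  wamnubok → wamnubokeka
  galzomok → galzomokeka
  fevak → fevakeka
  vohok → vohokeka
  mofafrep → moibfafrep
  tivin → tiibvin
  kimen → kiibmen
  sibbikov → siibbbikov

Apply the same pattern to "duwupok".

wamnubok and sibbikov both have last vowel 'o' yet inflect differently (wamnubokeka, siibbbikov), so the last vowel is not what conditions the rule; the final letter is.
"duwupok" ends in -k. The stems ending in -k (wamnubok → wamnubokeka, galzomok → galzomokeka, fevak → fevakeka) add -eka.
So duwupok → duwupokeka.

duwupokeka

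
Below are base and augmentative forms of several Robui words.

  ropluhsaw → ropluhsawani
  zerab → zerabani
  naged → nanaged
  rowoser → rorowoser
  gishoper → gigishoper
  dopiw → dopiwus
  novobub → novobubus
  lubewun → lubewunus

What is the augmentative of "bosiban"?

"bosiban" has last vowel 'a'. The stems whose last vowel is 'a' (ropluhsaw → ropluhsawani, zerab → zerabani) add -ani.
So bosiban → bosibanani.

bosibanani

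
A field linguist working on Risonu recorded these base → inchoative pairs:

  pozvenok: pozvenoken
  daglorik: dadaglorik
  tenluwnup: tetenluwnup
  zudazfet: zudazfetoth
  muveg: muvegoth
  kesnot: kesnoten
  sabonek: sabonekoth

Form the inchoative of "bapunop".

bapunopen

zudazfet and kesnot both end in -t yet inflect differently (zudazfetoth, kesnoten), so the final letter is not what conditions the rule; the last vowel is.
"bapunop" has last vowel 'o'. The stems whose last vowel is 'o' (kesnot → kesnoten, pozvenok → pozvenoken) add -en.
So bapunop → bapunopen.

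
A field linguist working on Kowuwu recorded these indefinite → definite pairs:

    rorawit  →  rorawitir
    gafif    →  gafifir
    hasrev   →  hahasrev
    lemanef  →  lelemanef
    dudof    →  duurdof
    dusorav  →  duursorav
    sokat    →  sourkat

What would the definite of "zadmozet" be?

gafif and lemanef both end in -f yet inflect differently (gafifir, lelemanef), so the final letter is not what conditions the rule; the last vowel is.
"zadmozet" has last vowel 'e'. The stems whose last vowel is 'e' (hasrev → hahasrev, lemanef → lelemanef) repeat the first consonant+vowel as a prefix.
The other patterns: stems whose last vowel is 'i' add -ir; stems whose last vowel is 'a' or 'o' insert -ur- after the first vowel.
So zadmozet → zazadmozet.

zazadmozet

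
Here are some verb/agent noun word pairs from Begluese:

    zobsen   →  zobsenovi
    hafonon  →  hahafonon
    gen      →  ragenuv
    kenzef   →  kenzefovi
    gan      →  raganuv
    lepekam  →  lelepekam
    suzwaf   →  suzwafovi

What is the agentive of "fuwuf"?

fuwufovi

gen and zobsen both end in -n yet inflect differently (ragenuv, zobsenovi), so the final letter is not what conditions the rule; the number of vowels is.
"fuwuf" has 2 vowels. The stems with 2 vowels (kenzef → kenzefovi, suzwaf → suzwafovi, zobsen → zobsenovi) add -ovi.
So fuwuf → fuwufovi.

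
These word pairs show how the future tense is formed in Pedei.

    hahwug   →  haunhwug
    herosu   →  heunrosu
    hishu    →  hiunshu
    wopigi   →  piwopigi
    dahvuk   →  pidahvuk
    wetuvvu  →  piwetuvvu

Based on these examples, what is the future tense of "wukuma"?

piwukuma

herosu and wetuvvu both end in -u yet inflect differently (heunrosu, piwetuvvu), so the final letter is not what conditions the rule; the first letter is.
"wukuma" begins with w-. The stems beginning with w- (wopigi → piwopigi, wetuvvu → piwetuvvu) add the prefix pi-.
So wukuma → piwukuma.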